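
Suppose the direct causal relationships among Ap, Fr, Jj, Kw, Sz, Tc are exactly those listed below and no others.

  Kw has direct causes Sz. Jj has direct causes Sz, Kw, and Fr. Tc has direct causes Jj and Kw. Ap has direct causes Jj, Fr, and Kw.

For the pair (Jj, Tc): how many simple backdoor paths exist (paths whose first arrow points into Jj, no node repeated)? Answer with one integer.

3

A backdoor path from Jj to Tc is any simple undirected path whose first edge points into Jj (i.e. leaves Jj via a parent).
Parents of Jj: {Fr, Kw, Sz}.
Enumerating:
  P1: Jj <- Sz -> Kw -> Tc
  P2: Jj <- Fr -> Ap <- Kw -> Tc
  P3: Jj <- Kw -> Tc
That exhausts the simple backdoor paths. Count: 3.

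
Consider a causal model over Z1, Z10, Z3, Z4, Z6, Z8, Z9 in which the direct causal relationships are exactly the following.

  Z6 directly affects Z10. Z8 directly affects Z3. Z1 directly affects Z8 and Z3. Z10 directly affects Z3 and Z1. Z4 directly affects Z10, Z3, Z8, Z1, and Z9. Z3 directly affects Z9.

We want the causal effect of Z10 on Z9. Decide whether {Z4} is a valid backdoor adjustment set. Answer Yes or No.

Yes

Backdoor paths from Z10 to Z9 (paths whose first edge points into Z10):
  P1: Z10 <- Z4 -> Z1 -> Z8 -> Z3 -> Z9
  P2: Z10 <- Z4 -> Z1 -> Z3 -> Z9
  P3: Z10 <- Z4 -> Z8 <- Z1 -> Z3 -> Z9
  P4: Z10 <- Z4 -> Z8 -> Z3 -> Z9
  P5: Z10 <- Z4 -> Z3 -> Z9
  P6: Z10 <- Z4 -> Z9
Condition 1 (no descendant of Z10 in the set): holds — descendants of Z10 are {Z1, Z3, Z8, Z9}; none are in {Z4}.
Condition 2 (every backdoor path blocked by {Z4}):
  P1: blocked at fork node Z4 ∈ conditioning set.
  P2: blocked at fork node Z4 ∈ conditioning set.
  P3: blocked at fork node Z4 ∈ conditioning set.
  P4: blocked at fork node Z4 ∈ conditioning set.
  P5: blocked at fork node Z4 ∈ conditioning set.
  P6: blocked at fork node Z4 ∈ conditioning set.
{Z4} satisfies the backdoor criterion.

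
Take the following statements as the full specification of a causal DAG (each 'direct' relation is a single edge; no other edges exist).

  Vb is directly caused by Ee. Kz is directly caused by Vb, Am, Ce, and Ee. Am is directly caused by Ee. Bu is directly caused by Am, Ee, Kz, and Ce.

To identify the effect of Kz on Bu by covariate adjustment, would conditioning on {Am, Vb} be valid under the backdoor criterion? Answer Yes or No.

Backdoor paths from Kz to Bu (paths whose first edge points into Kz):
  P1: Kz <- Ee -> Am -> Bu
  P2: Kz <- Ee -> Bu
  P3: Kz <- Vb <- Ee -> Am -> Bu
  P4: Kz <- Vb <- Ee -> Bu
  P5: Kz <- Am <- Ee -> Bu
  P6: Kz <- Am -> Bu
  P7: Kz <- Ce -> Bu
Condition 1 (no descendant of Kz in the set): holds — descendants of Kz are {Bu}; none are in {Am, Vb}.
Condition 2 (every backdoor path blocked by {Am, Vb}):
  P1: blocked at chain node Am ∈ conditioning set.
  P2: open — no interior node is in the conditioning set.
  P3: blocked at chain node Vb ∈ conditioning set.
  P4: blocked at chain node Vb ∈ conditioning set.
  P5: blocked at chain node Am ∈ conditioning set.
  P6: blocked at fork node Am ∈ conditioning set.
  P7: open — no interior node is in the conditioning set.
{Am, Vb} does not satisfy the backdoor criterion.

No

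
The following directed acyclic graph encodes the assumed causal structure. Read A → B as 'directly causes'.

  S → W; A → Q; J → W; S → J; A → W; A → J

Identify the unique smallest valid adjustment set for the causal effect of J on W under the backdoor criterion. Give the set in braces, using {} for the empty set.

Variables eligible for adjustment (non-descendants of J, excluding J and W): {A, Q, S}.
Backdoor paths from J to W:
  P1: J <- S -> W
  P2: J <- A -> W
The empty set is not sufficient: P1 (J <- S -> W) has no collider blocking it and no conditioned non-collider, so it is open.
Try {A, S}:
  P1: blocked at fork node S ∈ conditioning set.
  P2: blocked at fork node A ∈ conditioning set.
{A, S} contains no descendant of J and blocks every backdoor path.
Every element of {A, S} is needed (dropping A leaves P2 open; dropping S leaves P1 open), so no proper subset is valid.
Among all size-2 subsets of the eligible variables, only {A, S} blocks every backdoor path, so it is the unique smallest valid adjustment set.

{A, S}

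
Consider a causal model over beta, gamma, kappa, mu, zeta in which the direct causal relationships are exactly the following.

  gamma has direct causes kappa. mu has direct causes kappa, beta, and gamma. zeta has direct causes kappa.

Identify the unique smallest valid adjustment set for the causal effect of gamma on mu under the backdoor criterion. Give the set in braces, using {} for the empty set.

{kappa}

Variables eligible for adjustment (non-descendants of gamma, excluding gamma and mu): {beta, kappa, zeta}.
Backdoor paths from gamma to mu:
  P1: gamma <- kappa -> mu
The empty set is not sufficient: P1 (gamma <- kappa -> mu) has no collider blocking it and no conditioned non-collider, so it is open.
Try {kappa}:
  P1: blocked at fork node kappa ∈ conditioning set.
{kappa} contains no descendant of gamma and blocks every backdoor path.
No other singleton works — e.g. {zeta} leaves P1 open — so {kappa} is the unique smallest valid adjustment set.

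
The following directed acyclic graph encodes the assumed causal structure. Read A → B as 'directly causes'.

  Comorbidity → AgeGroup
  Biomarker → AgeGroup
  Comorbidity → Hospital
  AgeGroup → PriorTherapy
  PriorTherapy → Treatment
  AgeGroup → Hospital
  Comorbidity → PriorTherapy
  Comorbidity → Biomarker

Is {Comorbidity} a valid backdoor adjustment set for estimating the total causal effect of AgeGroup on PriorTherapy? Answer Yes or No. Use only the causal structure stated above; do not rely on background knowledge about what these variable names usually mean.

Backdoor paths from AgeGroup to PriorTherapy (paths whose first edge points into AgeGroup):
  P1: AgeGroup <- Comorbidity -> PriorTherapy
  P2: AgeGroup <- Biomarker <- Comorbidity -> PriorTherapy
Condition 1 (no descendant of AgeGroup in the set): holds — descendants of AgeGroup are {Hospital, PriorTherapy, Treatment}; none are in {Comorbidity}.
Condition 2 (every backdoor path blocked by {Comorbidity}):
  P1: blocked at fork node Comorbidity ∈ conditioning set.
  P2: blocked at fork node Comorbidity ∈ conditioning set.
{Comorbidity} satisfies the backdoor criterion.

Yes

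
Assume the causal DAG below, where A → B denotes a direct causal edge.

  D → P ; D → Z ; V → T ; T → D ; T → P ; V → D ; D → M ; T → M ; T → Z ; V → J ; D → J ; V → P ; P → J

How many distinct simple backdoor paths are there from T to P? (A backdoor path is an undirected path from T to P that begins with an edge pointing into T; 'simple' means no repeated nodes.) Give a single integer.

5

A backdoor path from T to P is any simple undirected path whose first edge points into T (i.e. leaves T via a parent).
Parents of T: {V}.
Enumerating:
  P1: T <- V -> D -> P
  P2: T <- V -> D -> J <- P
  P3: T <- V -> P
  P4: T <- V -> J <- D -> P
  P5: T <- V -> J <- P
That exhausts the simple backdoor paths. Count: 5.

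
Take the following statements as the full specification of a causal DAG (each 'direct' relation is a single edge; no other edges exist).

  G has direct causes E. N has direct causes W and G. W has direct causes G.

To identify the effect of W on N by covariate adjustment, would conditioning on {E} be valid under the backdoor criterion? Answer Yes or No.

Backdoor paths from W to N (paths whose first edge points into W):
  P1: W <- G -> N
Condition 1 (no descendant of W in the set): holds — descendants of W are {N}; none are in {E}.
Condition 2 (every backdoor path blocked by {E}):
  P1: open — no interior node is in the conditioning set.
{E} does not satisfy the backdoor criterion.

No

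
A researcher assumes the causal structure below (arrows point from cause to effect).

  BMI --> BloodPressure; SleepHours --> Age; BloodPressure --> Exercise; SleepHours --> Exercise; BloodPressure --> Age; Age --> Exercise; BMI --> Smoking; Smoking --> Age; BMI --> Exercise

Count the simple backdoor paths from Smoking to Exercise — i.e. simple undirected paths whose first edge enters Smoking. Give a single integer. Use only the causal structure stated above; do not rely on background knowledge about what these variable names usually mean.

4

A backdoor path from Smoking to Exercise is any simple undirected path whose first edge points into Smoking (i.e. leaves Smoking via a parent).
Parents of Smoking: {BMI}.
Enumerating:
  P1: Smoking <- BMI -> BloodPressure -> Age <- SleepHours -> Exercise
  P2: Smoking <- BMI -> BloodPressure -> Age -> Exercise
  P3: Smoking <- BMI -> BloodPressure -> Exercise
  P4: Smoking <- BMI -> Exercise
That exhausts the simple backdoor paths. Count: 4.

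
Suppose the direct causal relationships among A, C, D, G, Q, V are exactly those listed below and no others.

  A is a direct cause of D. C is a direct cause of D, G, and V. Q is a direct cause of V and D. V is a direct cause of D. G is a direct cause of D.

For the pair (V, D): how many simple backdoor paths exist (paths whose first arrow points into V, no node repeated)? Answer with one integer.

3

A backdoor path from V to D is any simple undirected path whose first edge points into V (i.e. leaves V via a parent).
Parents of V: {C, Q}.
Enumerating:
  P1: V <- C -> G -> D
  P2: V <- C -> D
  P3: V <- Q -> D
That exhausts the simple backdoor paths. Count: 3.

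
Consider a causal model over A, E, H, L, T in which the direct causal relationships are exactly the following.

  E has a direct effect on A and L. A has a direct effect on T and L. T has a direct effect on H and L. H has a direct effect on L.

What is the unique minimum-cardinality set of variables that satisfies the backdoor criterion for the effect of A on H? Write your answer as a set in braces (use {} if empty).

Variables eligible for adjustment (non-descendants of A, excluding A and H): {E}.
Backdoor paths from A to H:
  P1: A <- E -> L <- T -> H
  P2: A <- E -> L <- H
Each backdoor path contains an unconditioned collider, so every path is already blocked with the empty conditioning set:
  P1: blocked at collider L (neither it nor any descendant is in the conditioning set).
  P2: blocked at collider L (neither it nor any descendant is in the conditioning set).
The empty set is therefore the unique smallest valid set.

{}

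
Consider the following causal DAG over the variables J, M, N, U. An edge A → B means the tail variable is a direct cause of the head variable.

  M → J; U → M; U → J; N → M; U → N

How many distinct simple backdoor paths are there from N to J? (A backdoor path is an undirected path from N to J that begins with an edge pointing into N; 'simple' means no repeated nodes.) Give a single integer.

A backdoor path from N to J is any simple undirected path whose first edge points into N (i.e. leaves N via a parent).
Parents of N: {U}.
Enumerating:
  P1: N <- U -> M -> J
  P2: N <- U -> J
That exhausts the simple backdoor paths. Count: 2.

2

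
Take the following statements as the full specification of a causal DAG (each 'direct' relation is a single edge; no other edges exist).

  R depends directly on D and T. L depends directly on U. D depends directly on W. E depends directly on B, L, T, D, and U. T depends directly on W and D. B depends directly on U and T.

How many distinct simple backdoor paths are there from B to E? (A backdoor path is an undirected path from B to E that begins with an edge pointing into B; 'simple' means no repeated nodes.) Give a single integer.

A backdoor path from B to E is any simple undirected path whose first edge points into B (i.e. leaves B via a parent).
Parents of B: {T, U}.
Enumerating:
  P1: B <- U -> L -> E
  P2: B <- U -> E
  P3: B <- T <- W -> D -> E
  P4: B <- T <- D -> E
  P5: B <- T -> R <- D -> E
  P6: B <- T -> E
That exhausts the simple backdoor paths. Count: 6.

6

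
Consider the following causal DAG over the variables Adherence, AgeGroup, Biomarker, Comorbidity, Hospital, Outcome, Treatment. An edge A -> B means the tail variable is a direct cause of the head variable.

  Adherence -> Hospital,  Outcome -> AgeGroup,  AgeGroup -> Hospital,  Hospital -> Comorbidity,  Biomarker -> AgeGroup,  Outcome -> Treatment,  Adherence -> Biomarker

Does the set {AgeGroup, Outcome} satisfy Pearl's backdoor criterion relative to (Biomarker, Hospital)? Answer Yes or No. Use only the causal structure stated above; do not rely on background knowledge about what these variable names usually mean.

Backdoor paths from Biomarker to Hospital (paths whose first edge points into Biomarker):
  P1: Biomarker <- Adherence -> Hospital
Condition 1 (no descendant of Biomarker in the set): FAILS — AgeGroup is a descendant of Biomarker.
Condition 2 (every backdoor path blocked by {AgeGroup, Outcome}):
  P1: open — no interior node is in the conditioning set.
{AgeGroup, Outcome} does not satisfy the backdoor criterion.

No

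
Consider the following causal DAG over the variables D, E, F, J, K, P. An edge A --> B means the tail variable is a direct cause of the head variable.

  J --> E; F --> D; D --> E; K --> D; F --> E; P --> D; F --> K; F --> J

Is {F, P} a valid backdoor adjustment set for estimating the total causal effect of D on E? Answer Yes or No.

Backdoor paths from D to E (paths whose first edge points into D):
  P1: D <- F -> J -> E
  P2: D <- F -> E
  P3: D <- K <- F -> J -> E
  P4: D <- K <- F -> E
Condition 1 (no descendant of D in the set): holds — descendants of D are {E}; none are in {F, P}.
Condition 2 (every backdoor path blocked by {F, P}):
  P1: blocked at fork node F ∈ conditioning set.
  P2: blocked at fork node F ∈ conditioning set.
  P3: blocked at fork node F ∈ conditioning set.
  P4: blocked at fork node F ∈ conditioning set.
{F, P} satisfies the backdoor criterion.

Yes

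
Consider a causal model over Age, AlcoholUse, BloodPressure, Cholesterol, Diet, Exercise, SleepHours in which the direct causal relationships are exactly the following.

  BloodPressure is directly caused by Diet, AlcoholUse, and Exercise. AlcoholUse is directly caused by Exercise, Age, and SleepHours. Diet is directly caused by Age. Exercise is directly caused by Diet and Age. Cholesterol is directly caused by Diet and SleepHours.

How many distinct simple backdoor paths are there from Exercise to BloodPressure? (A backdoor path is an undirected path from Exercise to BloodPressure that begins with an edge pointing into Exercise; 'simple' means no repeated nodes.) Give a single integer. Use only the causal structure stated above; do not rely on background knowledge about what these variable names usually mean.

7

A backdoor path from Exercise to BloodPressure is any simple undirected path whose first edge points into Exercise (i.e. leaves Exercise via a parent).
Parents of Exercise: {Age, Diet}.
Enumerating:
  P1: Exercise <- Age -> Diet -> Cholesterol <- SleepHours -> AlcoholUse -> BloodPressure
  P2: Exercise <- Age -> Diet -> BloodPressure
  P3: Exercise <- Age -> AlcoholUse <- SleepHours -> Cholesterol <- Diet -> BloodPressure
  P4: Exercise <- Age -> AlcoholUse -> BloodPressure
  P5: Exercise <- Diet <- Age -> AlcoholUse -> BloodPressure
  P6: Exercise <- Diet -> Cholesterol <- SleepHours -> AlcoholUse -> BloodPressure
  P7: Exercise <- Diet -> BloodPressure
That exhausts the simple backdoor paths. Count: 7.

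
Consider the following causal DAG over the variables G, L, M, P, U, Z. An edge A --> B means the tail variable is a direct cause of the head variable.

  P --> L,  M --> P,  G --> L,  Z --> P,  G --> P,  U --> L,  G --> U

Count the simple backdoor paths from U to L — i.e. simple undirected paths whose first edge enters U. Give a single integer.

2

A backdoor path from U to L is any simple undirected path whose first edge points into U (i.e. leaves U via a parent).
Parents of U: {G}.
Enumerating:
  P1: U <- G -> P -> L
  P2: U <- G -> L
That exhausts the simple backdoor paths. Count: 2.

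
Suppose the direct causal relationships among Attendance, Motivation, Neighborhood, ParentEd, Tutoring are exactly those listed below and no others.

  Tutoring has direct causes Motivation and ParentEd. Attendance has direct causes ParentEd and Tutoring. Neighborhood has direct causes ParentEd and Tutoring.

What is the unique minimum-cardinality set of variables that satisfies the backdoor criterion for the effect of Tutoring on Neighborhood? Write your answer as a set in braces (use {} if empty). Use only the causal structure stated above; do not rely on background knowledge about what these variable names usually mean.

{ParentEd}

Variables eligible for adjustment (non-descendants of Tutoring, excluding Tutoring and Neighborhood): {Motivation, ParentEd}.
Backdoor paths from Tutoring to Neighborhood:
  P1: Tutoring <- ParentEd -> Neighborhood
The empty set is not sufficient: P1 (Tutoring <- ParentEd -> Neighborhood) has no collider blocking it and no conditioned non-collider, so it is open.
Try {ParentEd}:
  P1: blocked at fork node ParentEd ∈ conditioning set.
{ParentEd} contains no descendant of Tutoring and blocks every backdoor path.
No other singleton works — e.g. {Motivation} leaves P1 open — so {ParentEd} is the unique smallest valid adjustment set.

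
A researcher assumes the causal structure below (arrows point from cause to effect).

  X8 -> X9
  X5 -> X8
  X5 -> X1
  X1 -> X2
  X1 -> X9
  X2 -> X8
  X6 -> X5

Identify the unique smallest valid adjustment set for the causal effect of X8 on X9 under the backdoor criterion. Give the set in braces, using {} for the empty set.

{X1}

Variables eligible for adjustment (non-descendants of X8, excluding X8 and X9): {X1, X2, X5, X6}.
Backdoor paths from X8 to X9:
  P1: X8 <- X5 -> X1 -> X9
  P2: X8 <- X2 <- X1 -> X9
The empty set is not sufficient: P1 (X8 <- X5 -> X1 -> X9) has no collider blocking it and no conditioned non-collider, so it is open.
Try {X1}:
  P1: blocked at chain node X1 ∈ conditioning set.
  P2: blocked at fork node X1 ∈ conditioning set.
{X1} contains no descendant of X8 and blocks every backdoor path.
No other singleton works — e.g. {X6} leaves P1 open — so {X1} is the unique smallest valid adjustment set.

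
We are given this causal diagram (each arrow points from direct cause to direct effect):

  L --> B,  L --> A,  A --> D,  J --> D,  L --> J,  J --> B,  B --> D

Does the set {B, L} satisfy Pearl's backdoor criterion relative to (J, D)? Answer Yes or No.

Backdoor paths from J to D (paths whose first edge points into J):
  P1: J <- L -> A -> D
  P2: J <- L -> B -> D
Condition 1 (no descendant of J in the set): FAILS — B is a descendant of J.
Condition 2 (every backdoor path blocked by {B, L}):
  P1: blocked at fork node L ∈ conditioning set.
  P2: blocked at fork node L ∈ conditioning set.
{B, L} does not satisfy the backdoor criterion.

No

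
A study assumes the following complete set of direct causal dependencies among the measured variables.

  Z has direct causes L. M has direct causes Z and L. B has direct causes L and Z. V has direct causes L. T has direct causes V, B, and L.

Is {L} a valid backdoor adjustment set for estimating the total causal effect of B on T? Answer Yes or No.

Backdoor paths from B to T (paths whose first edge points into B):
  P1: B <- L -> V -> T
  P2: B <- L -> T
  P3: B <- Z <- L -> V -> T
  P4: B <- Z <- L -> T
  P5: B <- Z -> M <- L -> V -> T
  P6: B <- Z -> M <- L -> T
Condition 1 (no descendant of B in the set): holds — descendants of B are {T}; none are in {L}.
Condition 2 (every backdoor path blocked by {L}):
  P1: blocked at fork node L ∈ conditioning set.
  P2: blocked at fork node L ∈ conditioning set.
  P3: blocked at fork node L ∈ conditioning set.
  P4: blocked at fork node L ∈ conditioning set.
  P5: blocked at collider M (neither it nor any descendant is in the conditioning set).
  P6: blocked at collider M (neither it nor any descendant is in the conditioning set).
{L} satisfies the backdoor criterion.

Yes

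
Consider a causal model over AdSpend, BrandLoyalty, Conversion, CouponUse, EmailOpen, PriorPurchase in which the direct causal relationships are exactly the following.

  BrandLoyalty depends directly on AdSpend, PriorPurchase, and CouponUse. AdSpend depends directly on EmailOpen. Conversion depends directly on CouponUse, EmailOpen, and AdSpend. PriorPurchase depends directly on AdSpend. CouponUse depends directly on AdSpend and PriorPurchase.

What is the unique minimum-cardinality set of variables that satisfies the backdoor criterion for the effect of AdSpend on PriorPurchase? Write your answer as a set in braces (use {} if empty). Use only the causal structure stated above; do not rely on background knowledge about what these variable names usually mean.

{}

Variables eligible for adjustment (non-descendants of AdSpend, excluding AdSpend and PriorPurchase): {EmailOpen}.
Backdoor paths from AdSpend to PriorPurchase:
  P1: AdSpend <- EmailOpen -> Conversion <- CouponUse <- PriorPurchase
  P2: AdSpend <- EmailOpen -> Conversion <- CouponUse -> BrandLoyalty <- PriorPurchase
Each backdoor path contains an unconditioned collider, so every path is already blocked with the empty conditioning set:
  P1: blocked at collider Conversion (neither it nor any descendant is in the conditioning set).
  P2: blocked at collider Conversion (neither it nor any descendant is in the conditioning set).
The empty set is therefore the unique smallest valid set.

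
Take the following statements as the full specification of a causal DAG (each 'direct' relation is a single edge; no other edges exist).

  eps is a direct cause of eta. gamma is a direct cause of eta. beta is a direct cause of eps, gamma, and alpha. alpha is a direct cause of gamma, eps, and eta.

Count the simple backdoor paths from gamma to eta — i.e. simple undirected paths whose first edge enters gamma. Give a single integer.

A backdoor path from gamma to eta is any simple undirected path whose first edge points into gamma (i.e. leaves gamma via a parent).
Parents of gamma: {alpha, beta}.
Enumerating:
  P1: gamma <- beta -> alpha -> eps -> eta
  P2: gamma <- beta -> alpha -> eta
  P3: gamma <- beta -> eps <- alpha -> eta
  P4: gamma <- beta -> eps -> eta
  P5: gamma <- alpha <- beta -> eps -> eta
  P6: gamma <- alpha -> eps -> eta
  P7: gamma <- alpha -> eta
That exhausts the simple backdoor paths. Count: 7.

7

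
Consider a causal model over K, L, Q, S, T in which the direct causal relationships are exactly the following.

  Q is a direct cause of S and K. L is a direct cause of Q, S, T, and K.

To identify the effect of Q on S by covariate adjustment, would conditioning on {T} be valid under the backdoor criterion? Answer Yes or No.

Backdoor paths from Q to S (paths whose first edge points into Q):
  P1: Q <- L -> S
Condition 1 (no descendant of Q in the set): holds — descendants of Q are {K, S}; none are in {T}.
Condition 2 (every backdoor path blocked by {T}):
  P1: open — no interior node is in the conditioning set.
{T} does not satisfy the backdoor criterion.

No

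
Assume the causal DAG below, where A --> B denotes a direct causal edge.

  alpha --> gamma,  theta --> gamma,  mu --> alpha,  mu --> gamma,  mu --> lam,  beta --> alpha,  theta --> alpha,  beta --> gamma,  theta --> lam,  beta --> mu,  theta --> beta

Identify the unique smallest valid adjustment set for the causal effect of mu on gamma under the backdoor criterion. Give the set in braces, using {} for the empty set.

{beta}

Variables eligible for adjustment (non-descendants of mu, excluding mu and gamma): {beta, theta}.
Backdoor paths from mu to gamma:
  P1: mu <- beta <- theta -> alpha -> gamma
  P2: mu <- beta <- theta -> gamma
  P3: mu <- beta -> alpha <- theta -> gamma
  P4: mu <- beta -> alpha -> gamma
  P5: mu <- beta -> gamma
The empty set is not sufficient: P1 (mu <- beta <- theta -> alpha -> gamma) has no collider blocking it and no conditioned non-collider, so it is open.
Try {beta}:
  P1: blocked at chain node beta ∈ conditioning set.
  P2: blocked at chain node beta ∈ conditioning set.
  P3: blocked at fork node beta ∈ conditioning set.
  P4: blocked at fork node beta ∈ conditioning set.
  P5: blocked at fork node beta ∈ conditioning set.
{beta} contains no descendant of mu and blocks every backdoor path.
No other singleton works — e.g. {theta} leaves P4 open — so {beta} is the unique smallest valid adjustment set.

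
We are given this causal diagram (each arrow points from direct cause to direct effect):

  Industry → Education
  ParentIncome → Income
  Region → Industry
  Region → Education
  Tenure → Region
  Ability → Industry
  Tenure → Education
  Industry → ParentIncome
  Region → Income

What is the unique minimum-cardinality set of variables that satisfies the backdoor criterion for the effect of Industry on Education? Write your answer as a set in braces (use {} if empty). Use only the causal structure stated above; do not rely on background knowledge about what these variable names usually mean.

{Region}

Variables eligible for adjustment (non-descendants of Industry, excluding Industry and Education): {Ability, Region, Tenure}.
Backdoor paths from Industry to Education:
  P1: Industry <- Region <- Tenure -> Education
  P2: Industry <- Region -> Education
The empty set is not sufficient: P1 (Industry <- Region <- Tenure -> Education) has no collider blocking it and no conditioned non-collider, so it is open.
Try {Region}:
  P1: blocked at chain node Region ∈ conditioning set.
  P2: blocked at fork node Region ∈ conditioning set.
{Region} contains no descendant of Industry and blocks every backdoor path.
No other singleton works — e.g. {Tenure} leaves P2 open — so {Region} is the unique smallest valid adjustment set.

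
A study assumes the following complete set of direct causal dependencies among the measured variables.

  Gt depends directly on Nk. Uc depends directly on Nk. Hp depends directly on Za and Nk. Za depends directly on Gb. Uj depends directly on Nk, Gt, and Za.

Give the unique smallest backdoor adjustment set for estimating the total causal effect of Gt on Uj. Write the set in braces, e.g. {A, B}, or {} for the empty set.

{Nk}

Variables eligible for adjustment (non-descendants of Gt, excluding Gt and Uj): {Gb, Hp, Nk, Uc, Za}.
Backdoor paths from Gt to Uj:
  P1: Gt <- Nk -> Uj
  P2: Gt <- Nk -> Hp <- Za -> Uj
The empty set is not sufficient: P1 (Gt <- Nk -> Uj) has no collider blocking it and no conditioned non-collider, so it is open.
Try {Nk}:
  P1: blocked at fork node Nk ∈ conditioning set.
  P2: blocked at fork node Nk ∈ conditioning set.
{Nk} contains no descendant of Gt and blocks every backdoor path.
No other singleton works — e.g. {Gb} leaves P1 open — so {Nk} is the unique smallest valid adjustment set.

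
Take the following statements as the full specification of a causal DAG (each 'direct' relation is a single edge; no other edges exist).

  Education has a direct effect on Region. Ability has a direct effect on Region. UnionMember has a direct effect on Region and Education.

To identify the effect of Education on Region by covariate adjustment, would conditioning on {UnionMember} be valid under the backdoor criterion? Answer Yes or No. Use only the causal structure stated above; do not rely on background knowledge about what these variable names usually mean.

Yes

Backdoor paths from Education to Region (paths whose first edge points into Education):
  P1: Education <- UnionMember -> Region
Condition 1 (no descendant of Education in the set): holds — descendants of Education are {Region}; none are in {UnionMember}.
Condition 2 (every backdoor path blocked by {UnionMember}):
  P1: blocked at fork node UnionMember ∈ conditioning set.
{UnionMember} satisfies the backdoor criterion.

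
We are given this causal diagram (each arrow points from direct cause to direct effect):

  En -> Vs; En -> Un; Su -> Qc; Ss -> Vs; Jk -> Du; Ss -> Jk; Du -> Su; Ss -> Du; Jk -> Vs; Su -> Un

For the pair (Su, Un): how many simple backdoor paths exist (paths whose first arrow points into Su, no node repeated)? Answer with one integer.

A backdoor path from Su to Un is any simple undirected path whose first edge points into Su (i.e. leaves Su via a parent).
Parents of Su: {Du}.
Enumerating:
  P1: Su <- Du <- Ss -> Jk -> Vs <- En -> Un
  P2: Su <- Du <- Ss -> Vs <- En -> Un
  P3: Su <- Du <- Jk <- Ss -> Vs <- En -> Un
  P4: Su <- Du <- Jk -> Vs <- En -> Un
That exhausts the simple backdoor paths. Count: 4.

4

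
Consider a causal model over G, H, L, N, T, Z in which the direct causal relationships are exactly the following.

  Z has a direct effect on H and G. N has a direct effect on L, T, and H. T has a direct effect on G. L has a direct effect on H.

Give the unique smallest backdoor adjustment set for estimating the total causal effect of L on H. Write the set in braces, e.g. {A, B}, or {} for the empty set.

{N}

Variables eligible for adjustment (non-descendants of L, excluding L and H): {G, N, T, Z}.
Backdoor paths from L to H:
  P1: L <- N -> T -> G <- Z -> H
  P2: L <- N -> H
The empty set is not sufficient: P2 (L <- N -> H) has no collider blocking it and no conditioned non-collider, so it is open.
Try {N}:
  P1: blocked at fork node N ∈ conditioning set.
  P2: blocked at fork node N ∈ conditioning set.
{N} contains no descendant of L and blocks every backdoor path.
No other singleton works — e.g. {Z} leaves P2 open — so {N} is the unique smallest valid adjustment set.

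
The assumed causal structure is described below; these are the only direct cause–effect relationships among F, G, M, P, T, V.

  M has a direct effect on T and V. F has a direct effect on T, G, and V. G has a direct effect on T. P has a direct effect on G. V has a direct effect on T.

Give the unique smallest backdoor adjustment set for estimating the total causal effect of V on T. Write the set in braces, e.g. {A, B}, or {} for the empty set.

Variables eligible for adjustment (non-descendants of V, excluding V and T): {F, G, M, P}.
Backdoor paths from V to T:
  P1: V <- F -> G -> T
  P2: V <- F -> T
  P3: V <- M -> T
The empty set is not sufficient: P1 (V <- F -> G -> T) has no collider blocking it and no conditioned non-collider, so it is open.
Try {F, M}:
  P1: blocked at fork node F ∈ conditioning set.
  P2: blocked at fork node F ∈ conditioning set.
  P3: blocked at fork node M ∈ conditioning set.
{F, M} contains no descendant of V and blocks every backdoor path.
Every element of {F, M} is needed (dropping F leaves P1 open; dropping M leaves P3 open), so no proper subset is valid.
Among all size-2 subsets of the eligible variables, only {F, M} blocks every backdoor path, so it is the unique smallest valid adjustment set.

{F, M}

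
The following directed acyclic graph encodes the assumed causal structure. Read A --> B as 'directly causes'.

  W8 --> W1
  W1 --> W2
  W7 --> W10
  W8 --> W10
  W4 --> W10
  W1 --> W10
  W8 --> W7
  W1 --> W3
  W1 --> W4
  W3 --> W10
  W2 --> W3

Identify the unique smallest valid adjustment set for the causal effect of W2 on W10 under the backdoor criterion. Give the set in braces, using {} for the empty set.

{W1}

Variables eligible for adjustment (non-descendants of W2, excluding W2 and W10): {W1, W4, W7, W8}.
Backdoor paths from W2 to W10:
  P1: W2 <- W1 <- W8 -> W7 -> W10
  P2: W2 <- W1 <- W8 -> W10
  P3: W2 <- W1 -> W4 -> W10
  P4: W2 <- W1 -> W3 -> W10
  P5: W2 <- W1 -> W10
The empty set is not sufficient: P1 (W2 <- W1 <- W8 -> W7 -> W10) has no collider blocking it and no conditioned non-collider, so it is open.
Try {W1}:
  P1: blocked at chain node W1 ∈ conditioning set.
  P2: blocked at chain node W1 ∈ conditioning set.
  P3: blocked at fork node W1 ∈ conditioning set.
  P4: blocked at fork node W1 ∈ conditioning set.
  P5: blocked at fork node W1 ∈ conditioning set.
{W1} contains no descendant of W2 and blocks every backdoor path.
No other singleton works — e.g. {W8} leaves P3 open — so {W1} is the unique smallest valid adjustment set.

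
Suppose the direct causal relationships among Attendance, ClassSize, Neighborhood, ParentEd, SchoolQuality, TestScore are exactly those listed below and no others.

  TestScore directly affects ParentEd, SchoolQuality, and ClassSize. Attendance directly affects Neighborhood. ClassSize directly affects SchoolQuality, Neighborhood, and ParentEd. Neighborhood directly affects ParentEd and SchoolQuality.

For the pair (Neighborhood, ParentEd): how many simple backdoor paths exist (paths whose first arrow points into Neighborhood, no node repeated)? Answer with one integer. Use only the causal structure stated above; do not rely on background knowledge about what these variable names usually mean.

A backdoor path from Neighborhood to ParentEd is any simple undirected path whose first edge points into Neighborhood (i.e. leaves Neighborhood via a parent).
Parents of Neighborhood: {Attendance, ClassSize}.
Enumerating:
  P1: Neighborhood <- ClassSize <- TestScore -> ParentEd
  P2: Neighborhood <- ClassSize -> SchoolQuality <- TestScore -> ParentEd
  P3: Neighborhood <- ClassSize -> ParentEd
That exhausts the simple backdoor paths. Count: 3.

3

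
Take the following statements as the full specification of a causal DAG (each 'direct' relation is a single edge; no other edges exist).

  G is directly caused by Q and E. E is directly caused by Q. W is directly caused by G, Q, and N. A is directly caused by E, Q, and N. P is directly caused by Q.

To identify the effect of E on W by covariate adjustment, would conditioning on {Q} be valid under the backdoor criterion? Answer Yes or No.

Backdoor paths from E to W (paths whose first edge points into E):
  P1: E <- Q -> G -> W
  P2: E <- Q -> W
  P3: E <- Q -> A <- N -> W
Condition 1 (no descendant of E in the set): holds — descendants of E are {A, G, W}; none are in {Q}.
Condition 2 (every backdoor path blocked by {Q}):
  P1: blocked at fork node Q ∈ conditioning set.
  P2: blocked at fork node Q ∈ conditioning set.
  P3: blocked at fork node Q ∈ conditioning set.
{Q} satisfies the backdoor criterion.

Yes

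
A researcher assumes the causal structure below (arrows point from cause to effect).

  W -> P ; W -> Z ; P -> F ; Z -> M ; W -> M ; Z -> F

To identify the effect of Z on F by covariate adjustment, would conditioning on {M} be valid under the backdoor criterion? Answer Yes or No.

No

Backdoor paths from Z to F (paths whose first edge points into Z):
  P1: Z <- W -> P -> F
Condition 1 (no descendant of Z in the set): FAILS — M is a descendant of Z.
Condition 2 (every backdoor path blocked by {M}):
  P1: open — no interior node is in the conditioning set.
{M} does not satisfy the backdoor criterion.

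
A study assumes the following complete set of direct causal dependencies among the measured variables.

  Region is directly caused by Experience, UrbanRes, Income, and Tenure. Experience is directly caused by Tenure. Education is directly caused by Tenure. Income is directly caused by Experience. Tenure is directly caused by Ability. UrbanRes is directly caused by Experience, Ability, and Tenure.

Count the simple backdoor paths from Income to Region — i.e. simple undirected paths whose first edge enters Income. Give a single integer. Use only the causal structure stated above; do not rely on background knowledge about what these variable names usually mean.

A backdoor path from Income to Region is any simple undirected path whose first edge points into Income (i.e. leaves Income via a parent).
Parents of Income: {Experience}.
Enumerating:
  P1: Income <- Experience <- Tenure <- Ability -> UrbanRes -> Region
  P2: Income <- Experience <- Tenure -> UrbanRes -> Region
  P3: Income <- Experience <- Tenure -> Region
  P4: Income <- Experience -> UrbanRes <- Ability -> Tenure -> Region
  P5: Income <- Experience -> UrbanRes <- Tenure -> Region
  P6: Income <- Experience -> UrbanRes -> Region
  P7: Income <- Experience -> Region
That exhausts the simple backdoor paths. Count: 7.

7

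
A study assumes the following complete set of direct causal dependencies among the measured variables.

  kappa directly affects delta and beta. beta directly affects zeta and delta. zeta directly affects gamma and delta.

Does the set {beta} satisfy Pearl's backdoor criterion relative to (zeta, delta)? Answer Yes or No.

Yes

Backdoor paths from zeta to delta (paths whose first edge points into zeta):
  P1: zeta <- beta <- kappa -> delta
  P2: zeta <- beta -> delta
Condition 1 (no descendant of zeta in the set): holds — descendants of zeta are {delta, gamma}; none are in {beta}.
Condition 2 (every backdoor path blocked by {beta}):
  P1: blocked at chain node beta ∈ conditioning set.
  P2: blocked at fork node beta ∈ conditioning set.
{beta} satisfies the backdoor criterion.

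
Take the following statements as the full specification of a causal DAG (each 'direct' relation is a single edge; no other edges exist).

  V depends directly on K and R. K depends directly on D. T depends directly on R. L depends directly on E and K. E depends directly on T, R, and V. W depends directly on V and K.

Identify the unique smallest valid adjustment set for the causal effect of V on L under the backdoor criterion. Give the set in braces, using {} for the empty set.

Variables eligible for adjustment (non-descendants of V, excluding V and L): {D, K, R, T}.
Backdoor paths from V to L:
  P1: V <- K -> L
  P2: V <- R -> T -> E -> L
  P3: V <- R -> E -> L
The empty set is not sufficient: P1 (V <- K -> L) has no collider blocking it and no conditioned non-collider, so it is open.
Try {K, R}:
  P1: blocked at fork node K ∈ conditioning set.
  P2: blocked at fork node R ∈ conditioning set.
  P3: blocked at fork node R ∈ conditioning set.
{K, R} contains no descendant of V and blocks every backdoor path.
Every element of {K, R} is needed (dropping K leaves P1 open; dropping R leaves P2 open), so no proper subset is valid.
Among all size-2 subsets of the eligible variables, only {K, R} blocks every backdoor path, so it is the unique smallest valid adjustment set.

{K, R}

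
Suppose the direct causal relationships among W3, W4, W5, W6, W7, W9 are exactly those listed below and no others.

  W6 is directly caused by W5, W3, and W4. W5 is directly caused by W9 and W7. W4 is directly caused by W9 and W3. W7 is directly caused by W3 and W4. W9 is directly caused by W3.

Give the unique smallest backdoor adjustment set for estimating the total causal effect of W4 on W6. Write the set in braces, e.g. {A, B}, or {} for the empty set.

{W3, W9}

Variables eligible for adjustment (non-descendants of W4, excluding W4 and W6): {W3, W9}.
Backdoor paths from W4 to W6:
  P1: W4 <- W3 -> W9 -> W5 -> W6
  P2: W4 <- W3 -> W7 -> W5 -> W6
  P3: W4 <- W3 -> W6
  P4: W4 <- W9 <- W3 -> W7 -> W5 -> W6
  P5: W4 <- W9 <- W3 -> W6
  P6: W4 <- W9 -> W5 <- W7 <- W3 -> W6
  P7: W4 <- W9 -> W5 -> W6
The empty set is not sufficient: P1 (W4 <- W3 -> W9 -> W5 -> W6) has no collider blocking it and no conditioned non-collider, so it is open.
Try {W3, W9}:
  P1: blocked at fork node W3 ∈ conditioning set.
  P2: blocked at fork node W3 ∈ conditioning set.
  P3: blocked at fork node W3 ∈ conditioning set.
  P4: blocked at chain node W9 ∈ conditioning set.
  P5: blocked at chain node W9 ∈ conditioning set.
  P6: blocked at fork node W9 ∈ conditioning set.
  P7: blocked at fork node W9 ∈ conditioning set.
{W3, W9} contains no descendant of W4 and blocks every backdoor path.
Every element of {W3, W9} is needed (dropping W3 leaves P2 open; dropping W9 leaves P7 open), so no proper subset is valid.
Among all size-2 subsets of the eligible variables, only {W3, W9} blocks every backdoor path, so it is the unique smallest valid adjustment set.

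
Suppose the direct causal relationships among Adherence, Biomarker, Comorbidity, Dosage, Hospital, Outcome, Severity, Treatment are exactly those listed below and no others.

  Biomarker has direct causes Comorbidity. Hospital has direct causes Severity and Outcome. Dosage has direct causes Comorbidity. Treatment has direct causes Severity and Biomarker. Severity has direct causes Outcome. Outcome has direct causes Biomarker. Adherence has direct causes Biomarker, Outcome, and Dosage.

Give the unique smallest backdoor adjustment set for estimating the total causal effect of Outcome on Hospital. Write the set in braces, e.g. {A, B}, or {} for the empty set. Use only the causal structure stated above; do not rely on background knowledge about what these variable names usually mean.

{}

Variables eligible for adjustment (non-descendants of Outcome, excluding Outcome and Hospital): {Biomarker, Comorbidity, Dosage}.
Backdoor paths from Outcome to Hospital:
  P1: Outcome <- Biomarker -> Treatment <- Severity -> Hospital
Each backdoor path contains an unconditioned collider, so every path is already blocked with the empty conditioning set:
  P1: blocked at collider Treatment (neither it nor any descendant is in the conditioning set).
The empty set is therefore the unique smallest valid set.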